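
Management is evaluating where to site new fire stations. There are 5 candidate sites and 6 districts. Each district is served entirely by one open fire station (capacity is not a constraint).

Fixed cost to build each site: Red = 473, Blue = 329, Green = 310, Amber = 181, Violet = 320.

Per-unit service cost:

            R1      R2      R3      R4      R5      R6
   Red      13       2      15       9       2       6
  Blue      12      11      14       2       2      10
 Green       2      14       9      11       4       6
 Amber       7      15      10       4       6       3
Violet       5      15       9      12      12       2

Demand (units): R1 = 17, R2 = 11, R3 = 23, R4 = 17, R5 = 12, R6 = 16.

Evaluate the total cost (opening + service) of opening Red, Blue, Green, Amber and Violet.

Total cost: 1966

Each district is assigned to its cheapest site among the open ones.
{Red, Blue, Green, Amber, Violet}: R1→Green 2·17=34, R2→Red 2·11=22, R3→Green 9·23=207, R4→Blue 2·17=34, R5→Red 2·12=24, R6→Violet 2·16=32. Service 353; fixed 1613; total 1966.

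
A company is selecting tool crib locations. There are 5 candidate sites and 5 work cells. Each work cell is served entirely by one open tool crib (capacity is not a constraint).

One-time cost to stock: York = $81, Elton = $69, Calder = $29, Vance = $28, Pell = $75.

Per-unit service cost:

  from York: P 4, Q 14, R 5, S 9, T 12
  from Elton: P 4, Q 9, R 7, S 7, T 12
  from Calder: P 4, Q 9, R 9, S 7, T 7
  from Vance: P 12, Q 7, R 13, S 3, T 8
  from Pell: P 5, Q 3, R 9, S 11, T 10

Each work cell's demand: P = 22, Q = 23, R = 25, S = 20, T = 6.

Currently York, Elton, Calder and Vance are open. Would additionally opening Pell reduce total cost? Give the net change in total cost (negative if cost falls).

Yes — net change −17 (cost falls by 17).

Current service cost with {York, Elton, Calder, Vance}: 476.
Adding Pell: each work cell re-picks its cheapest; new service cost 384, saving 92.
Extra fixed cost: 75. Net change = 75 − 92 = -17.
(Totals: 683 → 666.)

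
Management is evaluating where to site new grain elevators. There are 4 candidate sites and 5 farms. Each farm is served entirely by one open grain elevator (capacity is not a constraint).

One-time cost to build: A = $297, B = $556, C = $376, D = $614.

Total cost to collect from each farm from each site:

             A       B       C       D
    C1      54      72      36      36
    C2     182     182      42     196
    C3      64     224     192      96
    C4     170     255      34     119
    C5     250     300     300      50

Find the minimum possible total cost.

For any fixed open set, each farm goes to its cheapest open site; total = fixed + service.
{C}: C1→C 36, C2→C 42, C3→C 192, C4→C 34, C5→C 300. Service 604; fixed 376; total 980.
{A}: C1→A 54, C2→A 182, C3→A 64, C4→A 170, C5→A 250. Service 720; fixed 297; total 1017.
{A, C}: C1→C 36, C2→C 42, C3→A 64, C4→C 34, C5→A 250. Service 426; fixed 673; total 1099.
{A, B, C, D}: service 226 + fixed 1843 = 2069
(All 15 nonempty subsets were checked; C only is lowest.)

Minimum total cost: 980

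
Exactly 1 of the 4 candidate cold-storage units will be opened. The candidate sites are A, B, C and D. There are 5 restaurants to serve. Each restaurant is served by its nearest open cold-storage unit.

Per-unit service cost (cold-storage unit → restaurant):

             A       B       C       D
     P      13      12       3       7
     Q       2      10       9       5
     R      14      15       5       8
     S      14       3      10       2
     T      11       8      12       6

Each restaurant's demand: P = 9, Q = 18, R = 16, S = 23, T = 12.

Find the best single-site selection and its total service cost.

With exactly 1 open, each restaurant uses its cheapest among the chosen.
{D}: P→D 7·9=63, Q→D 5·18=90, R→D 8·16=128, S→D 2·23=46, T→D 6·12=72. Service cost 399.
{C}: service cost 643
{B}: service cost 693
Among all 4 size-1 choices, {D} is lowest.

Choose D only; total service cost 399.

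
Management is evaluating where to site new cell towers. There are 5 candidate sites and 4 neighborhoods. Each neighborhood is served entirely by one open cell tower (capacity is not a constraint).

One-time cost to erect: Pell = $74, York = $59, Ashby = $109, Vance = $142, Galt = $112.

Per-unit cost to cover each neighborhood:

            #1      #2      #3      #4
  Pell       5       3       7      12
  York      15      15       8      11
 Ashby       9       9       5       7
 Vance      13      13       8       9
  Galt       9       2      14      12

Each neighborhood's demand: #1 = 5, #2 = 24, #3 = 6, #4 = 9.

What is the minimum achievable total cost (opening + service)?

Minimum total cost: 321

For any fixed open set, each neighborhood goes to its cheapest open site; total = fixed + service.
{Pell}: #1→Pell 5·5=25, #2→Pell 3·24=72, #3→Pell 7·6=42, #4→Pell 12·9=108. Service 247; fixed 74; total 321.
{Pell, York}: #1→Pell 5·5=25, #2→Pell 3·24=72, #3→Pell 7·6=42, #4→York 11·9=99. Service 238; fixed 133; total 371.
{Pell, Ashby}: service 190 + fixed 183 = 373
{Pell, York, Ashby, Vance, Galt}: service 166 + fixed 496 = 662
No other subset beats 321.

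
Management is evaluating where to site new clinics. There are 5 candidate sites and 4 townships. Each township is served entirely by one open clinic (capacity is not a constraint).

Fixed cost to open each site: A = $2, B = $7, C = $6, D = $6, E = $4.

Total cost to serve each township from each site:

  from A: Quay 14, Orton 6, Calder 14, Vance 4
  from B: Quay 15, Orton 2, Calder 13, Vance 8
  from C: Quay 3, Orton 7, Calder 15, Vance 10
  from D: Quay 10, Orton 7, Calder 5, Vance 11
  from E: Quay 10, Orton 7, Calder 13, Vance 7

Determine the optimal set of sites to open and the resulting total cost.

Open A, C and D; minimum total cost 32.

For any fixed open set, each township goes to its cheapest open site; total = fixed + service.
{A, C, D}: Quay→C 3, Orton→A 6, Calder→D 5, Vance→A 4. Service 18; fixed 14; total 32.
{A, D}: service 25 + fixed 8 = 33
{A, B, C, D}: service 14 + fixed 21 = 35
{A, B, C, D, E}: Quay→C 3, Orton→B 2, Calder→D 5, Vance→A 4. Service 14; fixed 25; total 39.
No other subset beats 32.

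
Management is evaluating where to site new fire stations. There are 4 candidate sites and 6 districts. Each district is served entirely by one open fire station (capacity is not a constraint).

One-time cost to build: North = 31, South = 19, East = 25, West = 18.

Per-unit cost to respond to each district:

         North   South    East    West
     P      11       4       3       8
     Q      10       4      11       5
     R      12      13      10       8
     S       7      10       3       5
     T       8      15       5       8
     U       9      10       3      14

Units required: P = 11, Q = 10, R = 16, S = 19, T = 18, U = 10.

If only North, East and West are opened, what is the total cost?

Each district is assigned to its cheapest site among the open ones.
{North, East, West}: P→East 3·11=33, Q→West 5·10=50, R→West 8·16=128, S→East 3·19=57, T→East 5·18=90, U→East 3·10=30. Service 388; fixed 74; total 462.

Total cost: 462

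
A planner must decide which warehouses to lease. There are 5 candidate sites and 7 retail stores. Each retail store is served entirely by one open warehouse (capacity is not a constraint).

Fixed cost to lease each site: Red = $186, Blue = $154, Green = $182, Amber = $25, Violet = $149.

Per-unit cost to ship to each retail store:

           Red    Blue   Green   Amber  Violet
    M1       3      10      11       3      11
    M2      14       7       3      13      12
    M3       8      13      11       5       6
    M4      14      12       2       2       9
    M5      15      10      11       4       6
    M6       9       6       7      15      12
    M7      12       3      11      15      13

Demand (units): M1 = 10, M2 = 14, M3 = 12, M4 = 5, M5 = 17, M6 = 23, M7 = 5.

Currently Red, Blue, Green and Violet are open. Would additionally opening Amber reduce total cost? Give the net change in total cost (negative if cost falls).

Yes — net change −21 (cost falls by 21).

Current service cost with {Red, Blue, Green, Violet}: 409.
Adding Amber: each retail store re-picks its cheapest; new service cost 363, saving 46.
Extra fixed cost: 25. Net change = 25 − 46 = -21.
(Totals: 1080 → 1059.)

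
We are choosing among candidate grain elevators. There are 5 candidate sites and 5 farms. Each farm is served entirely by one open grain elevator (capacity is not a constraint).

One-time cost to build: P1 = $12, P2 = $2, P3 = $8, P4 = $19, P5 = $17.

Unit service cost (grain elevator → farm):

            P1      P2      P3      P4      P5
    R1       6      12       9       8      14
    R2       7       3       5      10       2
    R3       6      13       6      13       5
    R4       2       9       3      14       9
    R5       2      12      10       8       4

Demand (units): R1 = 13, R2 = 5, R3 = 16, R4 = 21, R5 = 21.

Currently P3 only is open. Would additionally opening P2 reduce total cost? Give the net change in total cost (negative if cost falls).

Current service cost with {P3}: 511.
Adding P2: each farm re-picks its cheapest; new service cost 501, saving 10.
Extra fixed cost: 2. Net change = 2 − 10 = -8.
(Totals: 519 → 511.)

Yes — net change −8 (cost falls by 8).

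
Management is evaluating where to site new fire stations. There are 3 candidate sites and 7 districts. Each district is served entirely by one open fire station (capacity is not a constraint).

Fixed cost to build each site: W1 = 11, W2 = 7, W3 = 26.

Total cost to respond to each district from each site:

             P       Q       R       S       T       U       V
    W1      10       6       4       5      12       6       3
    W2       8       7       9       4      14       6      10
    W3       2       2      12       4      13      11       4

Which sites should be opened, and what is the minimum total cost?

For any fixed open set, each district goes to its cheapest open site; total = fixed + service.
{W1}: P→W1 10, Q→W1 6, R→W1 4, S→W1 5, T→W1 12, U→W1 6, V→W1 3. Service 46; fixed 11; total 57.
{W1, W2}: P→W2 8, Q→W1 6, R→W1 4, S→W2 4, T→W1 12, U→W1 6, V→W1 3. Service 43; fixed 18; total 61.
{W2}: service 58 + fixed 7 = 65
{W1, W2, W3}: service 33 + fixed 44 = 77
(All 7 nonempty subsets were checked; W1 only is lowest.)

Open W1 only; minimum total cost 57.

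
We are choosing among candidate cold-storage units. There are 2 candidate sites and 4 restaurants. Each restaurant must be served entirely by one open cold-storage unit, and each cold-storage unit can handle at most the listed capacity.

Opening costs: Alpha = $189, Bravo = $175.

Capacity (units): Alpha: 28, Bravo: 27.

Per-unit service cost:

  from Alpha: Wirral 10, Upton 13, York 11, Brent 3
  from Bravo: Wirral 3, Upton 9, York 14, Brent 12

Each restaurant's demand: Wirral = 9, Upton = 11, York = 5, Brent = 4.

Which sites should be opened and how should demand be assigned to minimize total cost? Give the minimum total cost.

Minimum total cost: 557

Open {Alpha, Bravo}: Wirral→Bravo 3·9=27, Upton→Bravo 9·11=99, York→Alpha 11·5=55, Brent→Alpha 3·4=12.
Loads: Alpha carries 9/28, Bravo carries 20/27. Service 193; fixed 364; total 557.
Next best feasible plan costs 572.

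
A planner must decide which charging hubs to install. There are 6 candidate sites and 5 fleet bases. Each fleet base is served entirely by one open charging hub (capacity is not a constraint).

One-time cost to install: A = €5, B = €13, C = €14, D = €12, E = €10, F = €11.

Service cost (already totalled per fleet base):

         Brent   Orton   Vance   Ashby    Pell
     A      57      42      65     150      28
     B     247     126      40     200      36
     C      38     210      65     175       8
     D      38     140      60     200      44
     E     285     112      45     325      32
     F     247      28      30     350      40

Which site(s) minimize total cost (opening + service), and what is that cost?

For any fixed open set, each fleet base goes to its cheapest open site; total = fixed + service.
{A, C, F}: Brent→C 38, Orton→F 28, Vance→F 30, Ashby→A 150, Pell→C 8. Service 254; fixed 30; total 284.
{A, C, E, F}: service 254 + fixed 40 = 294
{A, C, D, F}: service 254 + fixed 42 = 296
{A, B, C, D, E, F}: service 254 + fixed 65 = 319
No other subset beats 284.

Open A, C and F; minimum total cost 284.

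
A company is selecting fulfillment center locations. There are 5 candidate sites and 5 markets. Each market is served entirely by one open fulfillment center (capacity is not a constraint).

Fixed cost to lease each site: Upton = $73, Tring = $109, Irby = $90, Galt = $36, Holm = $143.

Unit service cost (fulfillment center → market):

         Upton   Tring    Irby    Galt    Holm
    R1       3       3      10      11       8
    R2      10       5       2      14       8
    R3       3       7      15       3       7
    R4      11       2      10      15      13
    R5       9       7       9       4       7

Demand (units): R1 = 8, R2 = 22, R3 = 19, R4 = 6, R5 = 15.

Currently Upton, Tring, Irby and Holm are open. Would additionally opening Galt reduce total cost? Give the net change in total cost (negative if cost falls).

Yes — net change −9 (cost falls by 9).

Current service cost with {Upton, Tring, Irby, Holm}: 242.
Adding Galt: each market re-picks its cheapest; new service cost 197, saving 45.
Extra fixed cost: 36. Net change = 36 − 45 = -9.
(Totals: 657 → 648.)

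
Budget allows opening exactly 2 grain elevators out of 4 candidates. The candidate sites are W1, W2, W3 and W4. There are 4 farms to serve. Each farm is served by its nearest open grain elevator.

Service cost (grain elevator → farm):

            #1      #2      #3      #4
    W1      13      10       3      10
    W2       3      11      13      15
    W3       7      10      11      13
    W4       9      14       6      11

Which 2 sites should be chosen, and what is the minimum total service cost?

Choose W1 and W2; total service cost 26.

With exactly 2 open, each farm uses its cheapest among the chosen.
{W1, W2}: #1→W2 3, #2→W1 10, #3→W1 3, #4→W1 10. Service cost 26.
{W1, W3}: service cost 30
{W2, W4}: service cost 31
Among all 6 size-2 choices, {W1, W2} is lowest.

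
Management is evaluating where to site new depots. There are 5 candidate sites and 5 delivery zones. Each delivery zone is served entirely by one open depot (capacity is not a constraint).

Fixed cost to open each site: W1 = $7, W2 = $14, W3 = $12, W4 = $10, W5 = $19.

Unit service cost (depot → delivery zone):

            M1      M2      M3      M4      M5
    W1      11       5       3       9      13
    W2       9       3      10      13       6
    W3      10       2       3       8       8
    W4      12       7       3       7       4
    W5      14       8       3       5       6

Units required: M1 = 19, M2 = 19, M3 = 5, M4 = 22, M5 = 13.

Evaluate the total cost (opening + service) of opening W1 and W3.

Each delivery zone is assigned to its cheapest site among the open ones.
{W1, W3}: M1→W3 10·19=190, M2→W3 2·19=38, M3→W1 3·5=15, M4→W3 8·22=176, M5→W3 8·13=104. Service 523; fixed 19; total 542.

Total cost: 542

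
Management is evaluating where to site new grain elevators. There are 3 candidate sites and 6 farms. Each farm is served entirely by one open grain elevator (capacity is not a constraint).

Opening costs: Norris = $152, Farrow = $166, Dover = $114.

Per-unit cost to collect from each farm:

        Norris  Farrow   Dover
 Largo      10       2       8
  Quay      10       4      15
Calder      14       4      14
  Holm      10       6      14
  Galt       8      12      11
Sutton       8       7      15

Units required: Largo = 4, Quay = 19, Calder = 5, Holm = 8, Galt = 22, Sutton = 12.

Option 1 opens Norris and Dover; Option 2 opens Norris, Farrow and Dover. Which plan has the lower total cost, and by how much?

Option 2 is cheaper by 66.

Option 1: {Norris, Dover}: Largo→Dover 8·4=32, Quay→Norris 10·19=190, Calder→Norris 14·5=70, Holm→Norris 10·8=80, Galt→Norris 8·22=176, Sutton→Norris 8·12=96. Service 644; fixed 266; total 910.
Option 2: {Norris, Farrow, Dover}: Largo→Farrow 2·4=8, Quay→Farrow 4·19=76, Calder→Farrow 4·5=20, Holm→Farrow 6·8=48, Galt→Norris 8·22=176, Sutton→Farrow 7·12=84. Service 412; fixed 432; total 844.
Difference: |910 − 844| = 66.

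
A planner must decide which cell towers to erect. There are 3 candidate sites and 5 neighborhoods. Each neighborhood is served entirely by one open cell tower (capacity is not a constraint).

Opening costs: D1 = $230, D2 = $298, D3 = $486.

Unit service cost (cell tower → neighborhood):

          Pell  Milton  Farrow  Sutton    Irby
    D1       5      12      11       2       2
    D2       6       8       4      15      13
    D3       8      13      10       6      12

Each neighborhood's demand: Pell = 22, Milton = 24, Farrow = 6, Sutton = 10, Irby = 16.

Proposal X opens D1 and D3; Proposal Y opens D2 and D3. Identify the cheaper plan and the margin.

Proposal X: {D1, D3}: Pell→D1 5·22=110, Milton→D1 12·24=288, Farrow→D3 10·6=60, Sutton→D1 2·10=20, Irby→D1 2·16=32. Service 510; fixed 716; total 1226.
Proposal Y: {D2, D3}: Pell→D2 6·22=132, Milton→D2 8·24=192, Farrow→D2 4·6=24, Sutton→D3 6·10=60, Irby→D3 12·16=192. Service 600; fixed 784; total 1384.
Difference: |1226 − 1384| = 158.

Proposal X is cheaper by 158.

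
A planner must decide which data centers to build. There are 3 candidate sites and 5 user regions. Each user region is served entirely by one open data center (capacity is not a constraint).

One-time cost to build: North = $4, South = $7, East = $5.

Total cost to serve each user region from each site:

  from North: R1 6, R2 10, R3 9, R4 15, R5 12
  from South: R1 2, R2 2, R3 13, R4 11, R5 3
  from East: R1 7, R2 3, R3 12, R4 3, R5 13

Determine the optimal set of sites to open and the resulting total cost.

For any fixed open set, each user region goes to its cheapest open site; total = fixed + service.
{South, East}: R1→South 2, R2→South 2, R3→East 12, R4→East 3, R5→South 3. Service 22; fixed 12; total 34.
{North, South, East}: service 19 + fixed 16 = 35
{North, South}: service 27 + fixed 11 = 38
{North}: R1→North 6, R2→North 10, R3→North 9, R4→North 15, R5→North 12. Service 52; fixed 4; total 56.
(All 7 nonempty subsets were checked; South and East is lowest.)

Open South and East; minimum total cost 34.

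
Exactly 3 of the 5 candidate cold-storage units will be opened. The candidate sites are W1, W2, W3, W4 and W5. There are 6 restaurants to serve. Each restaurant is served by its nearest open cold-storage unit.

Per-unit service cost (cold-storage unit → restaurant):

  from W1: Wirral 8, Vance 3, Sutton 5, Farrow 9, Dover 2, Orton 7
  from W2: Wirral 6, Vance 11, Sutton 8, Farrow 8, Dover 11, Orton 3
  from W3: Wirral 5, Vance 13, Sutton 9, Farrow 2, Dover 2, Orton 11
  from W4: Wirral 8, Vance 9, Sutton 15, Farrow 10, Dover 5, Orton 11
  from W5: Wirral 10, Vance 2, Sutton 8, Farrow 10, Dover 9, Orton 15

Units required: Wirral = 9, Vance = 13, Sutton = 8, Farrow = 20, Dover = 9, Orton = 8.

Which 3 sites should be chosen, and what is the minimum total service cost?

With exactly 3 open, each restaurant uses its cheapest among the chosen.
{W1, W2, W3}: Wirral→W3 5·9=45, Vance→W1 3·13=39, Sutton→W1 5·8=40, Farrow→W3 2·20=40, Dover→W1 2·9=18, Orton→W2 3·8=24. Service cost 206.
{W2, W3, W5}: service cost 217
{W1, W3, W5}: service cost 225
Among all 10 size-3 choices, {W1, W2, W3} is lowest.

Choose W1, W2 and W3; total service cost 206.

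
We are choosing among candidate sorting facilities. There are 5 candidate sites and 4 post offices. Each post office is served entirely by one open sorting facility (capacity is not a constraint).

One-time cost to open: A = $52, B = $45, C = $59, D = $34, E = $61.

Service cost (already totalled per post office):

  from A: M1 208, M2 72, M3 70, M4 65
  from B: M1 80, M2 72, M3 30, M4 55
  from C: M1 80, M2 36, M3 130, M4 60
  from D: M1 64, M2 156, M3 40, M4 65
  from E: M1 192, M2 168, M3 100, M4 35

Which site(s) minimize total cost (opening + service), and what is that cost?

Open B only; minimum total cost 282.

For any fixed open set, each post office goes to its cheapest open site; total = fixed + service.
{B}: M1→B 80, M2→B 72, M3→B 30, M4→B 55. Service 237; fixed 45; total 282.
{C, D}: M1→D 64, M2→C 36, M3→D 40, M4→C 60. Service 200; fixed 93; total 293.
{B, D}: service 221 + fixed 79 = 300
{A, B, C, D, E}: service 165 + fixed 251 = 416
No other subset beats 282.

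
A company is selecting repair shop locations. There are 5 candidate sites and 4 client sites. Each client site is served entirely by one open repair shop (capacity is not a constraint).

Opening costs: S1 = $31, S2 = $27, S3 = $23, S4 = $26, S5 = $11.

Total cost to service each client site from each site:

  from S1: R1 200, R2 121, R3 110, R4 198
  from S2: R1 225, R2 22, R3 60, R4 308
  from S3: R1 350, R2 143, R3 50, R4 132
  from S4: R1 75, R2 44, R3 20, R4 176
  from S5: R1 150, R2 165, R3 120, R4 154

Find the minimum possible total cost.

Minimum total cost: 320

For any fixed open set, each client site goes to its cheapest open site; total = fixed + service.
{S3, S4}: R1→S4 75, R2→S4 44, R3→S4 20, R4→S3 132. Service 271; fixed 49; total 320.
{S2, S3, S4}: service 249 + fixed 76 = 325
{S4, S5}: service 293 + fixed 37 = 330
{S1, S2, S3, S4, S5}: service 249 + fixed 118 = 367
No other subset beats 320.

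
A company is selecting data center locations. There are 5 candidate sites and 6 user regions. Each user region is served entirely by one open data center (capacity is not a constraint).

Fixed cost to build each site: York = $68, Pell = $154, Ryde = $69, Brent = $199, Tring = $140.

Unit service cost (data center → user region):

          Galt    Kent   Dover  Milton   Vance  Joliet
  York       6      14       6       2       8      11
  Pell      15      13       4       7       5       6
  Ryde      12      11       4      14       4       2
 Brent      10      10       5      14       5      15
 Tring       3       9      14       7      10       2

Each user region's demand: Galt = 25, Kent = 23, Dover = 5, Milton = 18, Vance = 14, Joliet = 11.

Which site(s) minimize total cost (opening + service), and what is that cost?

Open York and Ryde; minimum total cost 674.

For any fixed open set, each user region goes to its cheapest open site; total = fixed + service.
{York, Ryde}: Galt→York 6·25=150, Kent→Ryde 11·23=253, Dover→Ryde 4·5=20, Milton→York 2·18=36, Vance→Ryde 4·14=56, Joliet→Ryde 2·11=22. Service 537; fixed 137; total 674.
{York, Tring}: Galt→Tring 3·25=75, Kent→Tring 9·23=207, Dover→York 6·5=30, Milton→York 2·18=36, Vance→York 8·14=112, Joliet→Tring 2·11=22. Service 482; fixed 208; total 690.
{York, Ryde, Tring}: Galt→Tring 3·25=75, Kent→Tring 9·23=207, Dover→Ryde 4·5=20, Milton→York 2·18=36, Vance→Ryde 4·14=56, Joliet→Ryde 2·11=22. Service 416; fixed 277; total 693.
{York, Pell, Ryde, Brent, Tring}: Galt→Tring 3·25=75, Kent→Tring 9·23=207, Dover→Pell 4·5=20, Milton→York 2·18=36, Vance→Ryde 4·14=56, Joliet→Ryde 2·11=22. Service 416; fixed 630; total 1046.
No other subset beats 674.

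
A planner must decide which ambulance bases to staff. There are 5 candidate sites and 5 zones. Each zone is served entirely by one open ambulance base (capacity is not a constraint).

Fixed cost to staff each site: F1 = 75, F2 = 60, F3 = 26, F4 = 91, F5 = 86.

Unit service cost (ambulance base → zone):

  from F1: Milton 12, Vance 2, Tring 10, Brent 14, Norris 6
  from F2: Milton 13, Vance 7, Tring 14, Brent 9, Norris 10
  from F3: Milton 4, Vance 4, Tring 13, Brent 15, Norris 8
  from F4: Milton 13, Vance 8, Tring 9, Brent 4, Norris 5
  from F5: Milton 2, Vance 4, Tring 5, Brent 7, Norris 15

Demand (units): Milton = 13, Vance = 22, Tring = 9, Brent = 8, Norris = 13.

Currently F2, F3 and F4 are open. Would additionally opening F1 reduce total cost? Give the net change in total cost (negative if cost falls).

No — net change +31 (cost rises by 31).

Current service cost with {F2, F3, F4}: 318.
Adding F1: each zone re-picks its cheapest; new service cost 274, saving 44.
Extra fixed cost: 75. Net change = 75 − 44 = 31.
(Totals: 495 → 526.)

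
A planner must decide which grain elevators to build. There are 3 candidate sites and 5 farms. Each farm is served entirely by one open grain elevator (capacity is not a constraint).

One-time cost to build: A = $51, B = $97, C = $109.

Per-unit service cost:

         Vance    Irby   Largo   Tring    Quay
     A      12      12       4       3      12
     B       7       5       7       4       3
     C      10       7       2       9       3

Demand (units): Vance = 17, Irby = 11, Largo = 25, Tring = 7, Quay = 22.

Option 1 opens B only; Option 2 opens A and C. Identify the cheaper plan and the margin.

Option 1: {B}: Vance→B 7·17=119, Irby→B 5·11=55, Largo→B 7·25=175, Tring→B 4·7=28, Quay→B 3·22=66. Service 443; fixed 97; total 540.
Option 2: {A, C}: Vance→C 10·17=170, Irby→C 7·11=77, Largo→C 2·25=50, Tring→A 3·7=21, Quay→C 3·22=66. Service 384; fixed 160; total 544.
Difference: |540 − 544| = 4.

Option 1 is cheaper by 4.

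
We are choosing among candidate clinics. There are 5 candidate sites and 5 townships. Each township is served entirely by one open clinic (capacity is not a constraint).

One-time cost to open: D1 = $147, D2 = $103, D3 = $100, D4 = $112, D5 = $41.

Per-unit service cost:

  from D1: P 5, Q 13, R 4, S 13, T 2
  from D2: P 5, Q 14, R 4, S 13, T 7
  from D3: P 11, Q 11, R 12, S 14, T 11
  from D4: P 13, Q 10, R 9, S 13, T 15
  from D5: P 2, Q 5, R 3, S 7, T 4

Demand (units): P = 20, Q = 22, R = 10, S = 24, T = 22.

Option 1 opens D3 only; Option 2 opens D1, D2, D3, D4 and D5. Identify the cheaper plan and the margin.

Option 2 is cheaper by 365.

Option 1: {D3}: P→D3 11·20=220, Q→D3 11·22=242, R→D3 12·10=120, S→D3 14·24=336, T→D3 11·22=242. Service 1160; fixed 100; total 1260.
Option 2: {D1, D2, D3, D4, D5}: P→D5 2·20=40, Q→D5 5·22=110, R→D5 3·10=30, S→D5 7·24=168, T→D1 2·22=44. Service 392; fixed 503; total 895.
Difference: |1260 − 895| = 365.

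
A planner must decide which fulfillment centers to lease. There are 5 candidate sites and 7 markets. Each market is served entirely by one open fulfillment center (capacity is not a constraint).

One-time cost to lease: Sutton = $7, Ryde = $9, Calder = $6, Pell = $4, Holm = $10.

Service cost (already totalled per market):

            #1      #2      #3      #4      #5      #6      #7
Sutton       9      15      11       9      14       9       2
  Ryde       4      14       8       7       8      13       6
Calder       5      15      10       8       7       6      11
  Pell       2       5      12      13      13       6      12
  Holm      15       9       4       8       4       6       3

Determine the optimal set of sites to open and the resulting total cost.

For any fixed open set, each market goes to its cheapest open site; total = fixed + service.
{Pell, Holm}: #1→Pell 2, #2→Pell 5, #3→Holm 4, #4→Holm 8, #5→Holm 4, #6→Pell 6, #7→Holm 3. Service 32; fixed 14; total 46.
{Sutton, Pell, Holm}: service 31 + fixed 21 = 52
{Calder, Pell, Holm}: #1→Pell 2, #2→Pell 5, #3→Holm 4, #4→Calder 8, #5→Holm 4, #6→Calder 6, #7→Holm 3. Service 32; fixed 20; total 52.
{Sutton, Ryde, Calder, Pell, Holm}: service 30 + fixed 36 = 66
No other subset beats 46.

Open Pell and Holm; minimum total cost 46.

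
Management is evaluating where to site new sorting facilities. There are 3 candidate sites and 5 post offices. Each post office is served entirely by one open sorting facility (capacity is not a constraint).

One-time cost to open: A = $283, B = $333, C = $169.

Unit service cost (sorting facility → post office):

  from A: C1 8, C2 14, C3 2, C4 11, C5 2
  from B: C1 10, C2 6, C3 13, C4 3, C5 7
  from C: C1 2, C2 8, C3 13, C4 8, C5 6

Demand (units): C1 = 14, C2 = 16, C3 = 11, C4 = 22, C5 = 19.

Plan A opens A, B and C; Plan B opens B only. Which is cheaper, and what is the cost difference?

Plan B is cheaper by 124.

Plan A: {A, B, C}: C1→C 2·14=28, C2→B 6·16=96, C3→A 2·11=22, C4→B 3·22=66, C5→A 2·19=38. Service 250; fixed 785; total 1035.
Plan B: {B}: C1→B 10·14=140, C2→B 6·16=96, C3→B 13·11=143, C4→B 3·22=66, C5→B 7·19=133. Service 578; fixed 333; total 911.
Difference: |1035 − 911| = 124.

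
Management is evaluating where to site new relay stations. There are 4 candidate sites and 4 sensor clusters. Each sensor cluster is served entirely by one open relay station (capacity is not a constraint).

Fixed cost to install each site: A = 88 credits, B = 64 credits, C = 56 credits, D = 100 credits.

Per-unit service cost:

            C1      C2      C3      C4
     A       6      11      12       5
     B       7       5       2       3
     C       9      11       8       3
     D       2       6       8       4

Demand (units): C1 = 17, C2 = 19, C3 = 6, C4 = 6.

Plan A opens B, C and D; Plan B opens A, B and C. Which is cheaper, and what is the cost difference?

Plan A is cheaper by 56.

Plan A: {B, C, D}: C1→D 2·17=34, C2→B 5·19=95, C3→B 2·6=12, C4→B 3·6=18. Service 159; fixed 220; total 379.
Plan B: {A, B, C}: C1→A 6·17=102, C2→B 5·19=95, C3→B 2·6=12, C4→B 3·6=18. Service 227; fixed 208; total 435.
Difference: |379 − 435| = 56.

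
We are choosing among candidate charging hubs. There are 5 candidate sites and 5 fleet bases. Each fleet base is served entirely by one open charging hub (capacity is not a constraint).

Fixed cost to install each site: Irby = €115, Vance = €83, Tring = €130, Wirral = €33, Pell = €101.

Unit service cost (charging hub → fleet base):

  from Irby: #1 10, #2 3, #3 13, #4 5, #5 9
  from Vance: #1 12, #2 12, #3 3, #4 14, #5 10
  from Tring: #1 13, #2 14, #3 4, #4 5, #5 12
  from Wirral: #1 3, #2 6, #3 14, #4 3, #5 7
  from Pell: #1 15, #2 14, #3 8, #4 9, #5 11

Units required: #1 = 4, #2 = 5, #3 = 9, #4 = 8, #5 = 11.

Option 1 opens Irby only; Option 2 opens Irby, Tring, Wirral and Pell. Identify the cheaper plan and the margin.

Option 1: {Irby}: #1→Irby 10·4=40, #2→Irby 3·5=15, #3→Irby 13·9=117, #4→Irby 5·8=40, #5→Irby 9·11=99. Service 311; fixed 115; total 426.
Option 2: {Irby, Tring, Wirral, Pell}: #1→Wirral 3·4=12, #2→Irby 3·5=15, #3→Tring 4·9=36, #4→Wirral 3·8=24, #5→Wirral 7·11=77. Service 164; fixed 379; total 543.
Difference: |426 − 543| = 117.

Option 1 is cheaper by 117.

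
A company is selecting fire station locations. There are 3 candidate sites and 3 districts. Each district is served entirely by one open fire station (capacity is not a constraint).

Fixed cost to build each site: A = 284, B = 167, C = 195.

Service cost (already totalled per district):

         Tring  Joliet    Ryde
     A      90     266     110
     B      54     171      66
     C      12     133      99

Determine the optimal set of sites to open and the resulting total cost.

For any fixed open set, each district goes to its cheapest open site; total = fixed + service.
{C}: Tring→C 12, Joliet→C 133, Ryde→C 99. Service 244; fixed 195; total 439.
{B}: Tring→B 54, Joliet→B 171, Ryde→B 66. Service 291; fixed 167; total 458.
{B, C}: Tring→C 12, Joliet→C 133, Ryde→B 66. Service 211; fixed 362; total 573.
{A, B, C}: Tring→C 12, Joliet→C 133, Ryde→B 66. Service 211; fixed 646; total 857.
No other subset beats 439.

Open C only; minimum total cost 439.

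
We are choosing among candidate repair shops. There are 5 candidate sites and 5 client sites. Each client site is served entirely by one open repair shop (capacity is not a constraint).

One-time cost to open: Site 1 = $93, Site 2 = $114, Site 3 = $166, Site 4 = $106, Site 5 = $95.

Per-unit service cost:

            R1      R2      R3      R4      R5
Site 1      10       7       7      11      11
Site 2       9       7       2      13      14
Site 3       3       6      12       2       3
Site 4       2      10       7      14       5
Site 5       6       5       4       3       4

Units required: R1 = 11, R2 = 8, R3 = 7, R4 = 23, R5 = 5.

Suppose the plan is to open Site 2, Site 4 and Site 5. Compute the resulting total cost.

Total cost: 480

Each client site is assigned to its cheapest site among the open ones.
{Site 2, Site 4, Site 5}: R1→Site 4 2·11=22, R2→Site 5 5·8=40, R3→Site 2 2·7=14, R4→Site 5 3·23=69, R5→Site 5 4·5=20. Service 165; fixed 315; total 480.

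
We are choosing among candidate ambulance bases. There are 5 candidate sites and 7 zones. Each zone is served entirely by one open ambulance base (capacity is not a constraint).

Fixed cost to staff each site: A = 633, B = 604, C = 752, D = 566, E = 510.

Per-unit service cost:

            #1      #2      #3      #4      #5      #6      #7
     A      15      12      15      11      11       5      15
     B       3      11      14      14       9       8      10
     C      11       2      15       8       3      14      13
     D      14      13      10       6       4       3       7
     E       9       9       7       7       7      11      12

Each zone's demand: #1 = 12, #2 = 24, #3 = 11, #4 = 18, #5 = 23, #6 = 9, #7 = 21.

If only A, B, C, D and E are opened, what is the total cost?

Each zone is assigned to its cheapest site among the open ones.
{A, B, C, D, E}: #1→B 3·12=36, #2→C 2·24=48, #3→E 7·11=77, #4→D 6·18=108, #5→C 3·23=69, #6→D 3·9=27, #7→D 7·21=147. Service 512; fixed 3065; total 3577.

Total cost: 3577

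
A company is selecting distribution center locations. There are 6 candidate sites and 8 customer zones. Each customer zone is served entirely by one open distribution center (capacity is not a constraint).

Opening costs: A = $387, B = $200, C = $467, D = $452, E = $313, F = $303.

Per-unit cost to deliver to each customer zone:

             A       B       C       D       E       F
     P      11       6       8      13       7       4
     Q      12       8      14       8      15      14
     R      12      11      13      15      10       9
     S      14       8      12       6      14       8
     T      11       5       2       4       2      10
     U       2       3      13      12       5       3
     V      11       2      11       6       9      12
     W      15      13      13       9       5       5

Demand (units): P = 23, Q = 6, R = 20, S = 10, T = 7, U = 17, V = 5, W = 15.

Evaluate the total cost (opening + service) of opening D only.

Each customer zone is assigned to its cheapest site among the open ones.
{D}: P→D 13·23=299, Q→D 8·6=48, R→D 15·20=300, S→D 6·10=60, T→D 4·7=28, U→D 12·17=204, V→D 6·5=30, W→D 9·15=135. Service 1104; fixed 452; total 1556.

Total cost: 1556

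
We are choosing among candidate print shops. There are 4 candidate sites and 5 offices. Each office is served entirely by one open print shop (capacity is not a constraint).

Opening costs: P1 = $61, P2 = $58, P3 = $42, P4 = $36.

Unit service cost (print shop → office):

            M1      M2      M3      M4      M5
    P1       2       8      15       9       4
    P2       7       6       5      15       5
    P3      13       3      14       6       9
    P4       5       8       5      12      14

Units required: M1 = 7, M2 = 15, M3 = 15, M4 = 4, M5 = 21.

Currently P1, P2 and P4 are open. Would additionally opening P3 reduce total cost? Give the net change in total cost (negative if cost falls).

Current service cost with {P1, P2, P4}: 299.
Adding P3: each office re-picks its cheapest; new service cost 242, saving 57.
Extra fixed cost: 42. Net change = 42 − 57 = -15.
(Totals: 454 → 439.)

Yes — net change −15 (cost falls by 15).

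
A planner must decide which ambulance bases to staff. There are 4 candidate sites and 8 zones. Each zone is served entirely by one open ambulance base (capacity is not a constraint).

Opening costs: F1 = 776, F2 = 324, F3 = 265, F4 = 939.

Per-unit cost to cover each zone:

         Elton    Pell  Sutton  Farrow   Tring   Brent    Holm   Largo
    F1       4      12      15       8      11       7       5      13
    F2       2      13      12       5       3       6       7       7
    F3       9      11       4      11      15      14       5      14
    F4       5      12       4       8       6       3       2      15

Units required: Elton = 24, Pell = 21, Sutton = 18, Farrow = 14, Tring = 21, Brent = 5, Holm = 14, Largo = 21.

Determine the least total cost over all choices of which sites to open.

For any fixed open set, each zone goes to its cheapest open site; total = fixed + service.
{F2}: Elton→F2 2·24=48, Pell→F2 13·21=273, Sutton→F2 12·18=216, Farrow→F2 5·14=70, Tring→F2 3·21=63, Brent→F2 6·5=30, Holm→F2 7·14=98, Largo→F2 7·21=147. Service 945; fixed 324; total 1269.
{F2, F3}: service 731 + fixed 589 = 1320
{F3}: service 1422 + fixed 265 = 1687
{F1, F2, F3, F4}: service 674 + fixed 2304 = 2978
(All 15 nonempty subsets were checked; F2 only is lowest.)

Minimum total cost: 1269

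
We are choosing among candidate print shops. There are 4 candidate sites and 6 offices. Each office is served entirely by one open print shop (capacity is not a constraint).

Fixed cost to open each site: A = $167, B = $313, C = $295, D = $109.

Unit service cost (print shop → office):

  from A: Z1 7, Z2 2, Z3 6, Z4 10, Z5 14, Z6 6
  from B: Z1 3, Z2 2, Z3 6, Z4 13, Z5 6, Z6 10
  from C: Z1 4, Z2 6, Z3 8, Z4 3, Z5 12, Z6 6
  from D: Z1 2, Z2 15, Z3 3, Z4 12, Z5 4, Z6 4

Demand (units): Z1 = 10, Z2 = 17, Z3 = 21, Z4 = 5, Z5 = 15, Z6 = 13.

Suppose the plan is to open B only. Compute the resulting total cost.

Total cost: 788

Each office is assigned to its cheapest site among the open ones.
{B}: Z1→B 3·10=30, Z2→B 2·17=34, Z3→B 6·21=126, Z4→B 13·5=65, Z5→B 6·15=90, Z6→B 10·13=130. Service 475; fixed 313; total 788.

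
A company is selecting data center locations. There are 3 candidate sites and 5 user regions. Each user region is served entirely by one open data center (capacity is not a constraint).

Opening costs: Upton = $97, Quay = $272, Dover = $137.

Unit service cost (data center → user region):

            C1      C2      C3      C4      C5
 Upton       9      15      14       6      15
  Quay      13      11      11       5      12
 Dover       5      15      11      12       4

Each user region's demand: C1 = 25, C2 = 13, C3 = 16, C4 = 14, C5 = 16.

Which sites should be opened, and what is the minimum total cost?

For any fixed open set, each user region goes to its cheapest open site; total = fixed + service.
{Dover}: C1→Dover 5·25=125, C2→Dover 15·13=195, C3→Dover 11·16=176, C4→Dover 12·14=168, C5→Dover 4·16=64. Service 728; fixed 137; total 865.
{Upton, Dover}: service 644 + fixed 234 = 878
{Quay, Dover}: C1→Dover 5·25=125, C2→Quay 11·13=143, C3→Quay 11·16=176, C4→Quay 5·14=70, C5→Dover 4·16=64. Service 578; fixed 409; total 987.
{Upton, Quay, Dover}: service 578 + fixed 506 = 1084
No other subset beats 865.

Open Dover only; minimum total cost 865.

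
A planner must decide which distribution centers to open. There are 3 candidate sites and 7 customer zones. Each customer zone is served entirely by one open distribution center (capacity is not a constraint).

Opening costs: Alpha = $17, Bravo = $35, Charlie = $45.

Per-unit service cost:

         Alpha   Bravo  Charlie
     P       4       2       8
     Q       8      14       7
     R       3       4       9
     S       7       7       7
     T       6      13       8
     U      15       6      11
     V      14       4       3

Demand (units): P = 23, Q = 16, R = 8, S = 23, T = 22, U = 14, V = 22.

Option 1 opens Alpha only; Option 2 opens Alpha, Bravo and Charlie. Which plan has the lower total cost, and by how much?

Option 1: {Alpha}: P→Alpha 4·23=92, Q→Alpha 8·16=128, R→Alpha 3·8=24, S→Alpha 7·23=161, T→Alpha 6·22=132, U→Alpha 15·14=210, V→Alpha 14·22=308. Service 1055; fixed 17; total 1072.
Option 2: {Alpha, Bravo, Charlie}: P→Bravo 2·23=46, Q→Charlie 7·16=112, R→Alpha 3·8=24, S→Alpha 7·23=161, T→Alpha 6·22=132, U→Bravo 6·14=84, V→Charlie 3·22=66. Service 625; fixed 97; total 722.
Difference: |1072 − 722| = 350.

Option 2 is cheaper by 350.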